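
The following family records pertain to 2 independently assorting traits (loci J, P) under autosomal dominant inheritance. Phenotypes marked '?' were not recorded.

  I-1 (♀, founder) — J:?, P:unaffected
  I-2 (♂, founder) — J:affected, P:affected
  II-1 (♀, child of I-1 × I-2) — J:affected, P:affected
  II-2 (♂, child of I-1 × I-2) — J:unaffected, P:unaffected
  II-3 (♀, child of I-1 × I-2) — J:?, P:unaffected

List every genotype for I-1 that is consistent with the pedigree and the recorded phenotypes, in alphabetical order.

J/I-1 ? ·: jj|Jj
J/I-2 aff ·: Jj
J/II-1 aff I-1×I-2: Jj|JJ
J/II-2 un I-1×I-2: jj
J/II-3 ? I-1×I-2: jj|Jj|JJ
⇒ J over [I-1,I-2,II-1,II-2,II-3]: 8 consistent
P/I-1 un ·: pp
P/I-2 aff ·: Pp
P/II-1 aff I-1×I-2: Pp
P/II-2 un I-1×I-2: pp
P/II-3 un I-1×I-2: pp
⇒ P over [I-1,I-2,II-1,II-2,II-3]: 1 consistent

I-1 ∈ {Jj pp, jj pp}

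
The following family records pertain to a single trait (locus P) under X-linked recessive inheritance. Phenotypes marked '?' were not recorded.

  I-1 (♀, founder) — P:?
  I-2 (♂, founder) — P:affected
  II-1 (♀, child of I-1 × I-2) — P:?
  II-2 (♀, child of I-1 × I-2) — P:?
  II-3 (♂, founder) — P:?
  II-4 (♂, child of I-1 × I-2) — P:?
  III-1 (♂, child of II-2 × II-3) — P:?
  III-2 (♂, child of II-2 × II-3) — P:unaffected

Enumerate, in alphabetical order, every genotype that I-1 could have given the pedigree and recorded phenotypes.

P/I-1 ? ·: X^PX^P|X^PX^p
P/I-2 aff ·: X^pY
P/II-1 ? I-1×I-2: X^PX^p|X^pX^p
P/II-2 ? I-1×I-2: X^PX^p
P/II-3 ? ·: X^PY|X^pY
P/II-4 ? I-1×I-2: X^PY|X^pY
P/III-1 ? II-2×II-3: X^PY|X^pY
P/III-2 un II-2×II-3: X^PY
⇒ P over [I-1,I-2,II-1,II-2,II-3,II-4,III-1,III-2]: 20 consistent

I-1 ∈ {X^PX^P, X^PX^p}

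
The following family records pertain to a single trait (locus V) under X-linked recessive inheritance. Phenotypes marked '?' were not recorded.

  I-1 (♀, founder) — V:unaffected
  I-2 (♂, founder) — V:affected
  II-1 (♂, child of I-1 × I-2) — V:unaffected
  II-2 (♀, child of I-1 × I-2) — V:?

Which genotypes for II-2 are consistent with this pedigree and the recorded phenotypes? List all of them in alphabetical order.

II-2 ∈ {X^VX^v, X^vX^v}

V/I-1 un ·: X^VX^V|X^VX^v
V/I-2 aff ·: X^vY
V/II-1 un I-1×I-2: X^VY
V/II-2 ? I-1×I-2: X^VX^v|X^vX^v
⇒ V over [I-1,I-2,II-1,II-2]: 3 consistent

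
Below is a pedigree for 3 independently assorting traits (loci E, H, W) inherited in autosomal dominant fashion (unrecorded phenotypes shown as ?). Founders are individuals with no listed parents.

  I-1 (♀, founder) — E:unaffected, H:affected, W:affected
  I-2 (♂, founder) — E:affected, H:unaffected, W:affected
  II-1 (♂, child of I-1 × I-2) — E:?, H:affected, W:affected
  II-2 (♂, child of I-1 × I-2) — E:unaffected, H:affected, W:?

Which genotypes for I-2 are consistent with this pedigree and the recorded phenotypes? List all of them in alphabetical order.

I-2 ∈ {Ee hh WW, Ee hh Ww}

E/I-1 un ·: ee
E/I-2 aff ·: Ee
E/II-1 ? I-1×I-2: ee|Ee
E/II-2 un I-1×I-2: ee
⇒ E over [I-1,I-2,II-1,II-2]: 2 consistent
H/I-1 aff ·: Hh|HH
H/I-2 un ·: hh
H/II-1 aff I-1×I-2: Hh
H/II-2 aff I-1×I-2: Hh
⇒ H over [I-1,I-2,II-1,II-2]: 2 consistent
W/I-1 aff ·: Ww|WW
W/I-2 aff ·: Ww|WW
W/II-1 aff I-1×I-2: Ww|WW
W/II-2 ? I-1×I-2: ww|Ww|WW
⇒ W over [I-1,I-2,II-1,II-2]: 15 consistent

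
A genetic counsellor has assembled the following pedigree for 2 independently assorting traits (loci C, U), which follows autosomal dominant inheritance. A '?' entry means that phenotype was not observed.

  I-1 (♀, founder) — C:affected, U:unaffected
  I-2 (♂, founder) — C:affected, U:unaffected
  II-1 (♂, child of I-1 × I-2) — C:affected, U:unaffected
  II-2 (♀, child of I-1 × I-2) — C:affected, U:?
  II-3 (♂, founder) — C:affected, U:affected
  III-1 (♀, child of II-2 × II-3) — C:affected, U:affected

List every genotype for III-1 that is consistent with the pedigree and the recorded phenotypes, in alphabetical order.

III-1 ∈ {CC Uu, Cc Uu}

C/I-1 aff ·: Cc|CC
C/I-2 aff ·: Cc|CC
C/II-1 aff I-1×I-2: Cc|CC
C/II-2 aff I-1×I-2: Cc|CC
C/II-3 aff ·: Cc|CC
C/III-1 aff II-2×II-3: Cc|CC
⇒ C over [I-1,I-2,II-1,II-2,II-3,III-1]: 45 consistent
U/I-1 un ·: uu
U/I-2 un ·: uu
U/II-1 un I-1×I-2: uu
U/II-2 ? I-1×I-2: uu
U/II-3 aff ·: Uu|UU
U/III-1 aff II-2×II-3: Uu
⇒ U over [I-1,I-2,II-1,II-2,II-3,III-1]: 2 consistent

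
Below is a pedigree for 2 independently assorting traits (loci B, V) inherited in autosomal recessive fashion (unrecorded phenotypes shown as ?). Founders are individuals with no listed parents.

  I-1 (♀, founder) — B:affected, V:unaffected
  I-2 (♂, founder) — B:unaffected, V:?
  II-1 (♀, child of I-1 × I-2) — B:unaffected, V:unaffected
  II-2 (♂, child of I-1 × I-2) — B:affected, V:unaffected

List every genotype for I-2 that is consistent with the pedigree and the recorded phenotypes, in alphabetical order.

B/I-1 aff ·: bb
B/I-2 un ·: Bb
B/II-1 un I-1×I-2: Bb
B/II-2 aff I-1×I-2: bb
⇒ B over [I-1,I-2,II-1,II-2]: 1 consistent
V/I-1 un ·: VV|Vv
V/I-2 ? ·: VV|Vv|vv
V/II-1 un I-1×I-2: VV|Vv
V/II-2 un I-1×I-2: VV|Vv
⇒ V over [I-1,I-2,II-1,II-2]: 15 consistent

I-2 ∈ {Bb VV, Bb Vv, Bb vv}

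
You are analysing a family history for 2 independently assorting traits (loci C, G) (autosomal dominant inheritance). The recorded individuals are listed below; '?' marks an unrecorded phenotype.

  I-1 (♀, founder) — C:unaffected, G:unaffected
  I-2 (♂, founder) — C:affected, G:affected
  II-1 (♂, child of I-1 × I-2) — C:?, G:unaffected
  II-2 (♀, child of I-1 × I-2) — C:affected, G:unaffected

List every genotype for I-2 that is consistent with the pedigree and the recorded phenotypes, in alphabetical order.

I-2 ∈ {CC Gg, Cc Gg}

C/I-1 un ·: cc
C/I-2 aff ·: Cc|CC
C/II-1 ? I-1×I-2: cc|Cc
C/II-2 aff I-1×I-2: Cc
⇒ C over [I-1,I-2,II-1,II-2]: 3 consistent
G/I-1 un ·: gg
G/I-2 aff ·: Gg
G/II-1 un I-1×I-2: gg
G/II-2 un I-1×I-2: gg
⇒ G over [I-1,I-2,II-1,II-2]: 1 consistent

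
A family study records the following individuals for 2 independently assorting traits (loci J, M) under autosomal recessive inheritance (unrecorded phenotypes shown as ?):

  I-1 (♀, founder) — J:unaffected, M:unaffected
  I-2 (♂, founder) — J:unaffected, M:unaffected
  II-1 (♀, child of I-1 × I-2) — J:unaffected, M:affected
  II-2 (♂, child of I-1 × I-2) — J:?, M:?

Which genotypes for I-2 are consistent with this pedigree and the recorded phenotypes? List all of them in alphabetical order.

I-2 ∈ {JJ Mm, Jj Mm}

J/I-1 un ·: JJ|Jj
J/I-2 un ·: JJ|Jj
J/II-1 un I-1×I-2: JJ|Jj
J/II-2 ? I-1×I-2: JJ|Jj|jj
⇒ J over [I-1,I-2,II-1,II-2]: 15 consistent
M/I-1 un ·: Mm
M/I-2 un ·: Mm
M/II-1 aff I-1×I-2: mm
M/II-2 ? I-1×I-2: MM|Mm|mm
⇒ M over [I-1,I-2,II-1,II-2]: 3 consistent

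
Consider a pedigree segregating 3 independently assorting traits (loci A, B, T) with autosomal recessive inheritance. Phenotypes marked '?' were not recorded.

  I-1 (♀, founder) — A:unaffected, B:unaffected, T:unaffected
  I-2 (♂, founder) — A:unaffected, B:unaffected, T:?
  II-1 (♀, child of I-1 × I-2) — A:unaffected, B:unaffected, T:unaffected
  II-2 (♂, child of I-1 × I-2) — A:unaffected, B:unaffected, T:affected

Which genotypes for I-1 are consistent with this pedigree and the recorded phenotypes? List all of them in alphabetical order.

A/I-1 un ·: AA|Aa
A/I-2 un ·: AA|Aa
A/II-1 un I-1×I-2: AA|Aa
A/II-2 un I-1×I-2: AA|Aa
⇒ A over [I-1,I-2,II-1,II-2]: 13 consistent
B/I-1 un ·: BB|Bb
B/I-2 un ·: BB|Bb
B/II-1 un I-1×I-2: BB|Bb
B/II-2 un I-1×I-2: BB|Bb
⇒ B over [I-1,I-2,II-1,II-2]: 13 consistent
T/I-1 un ·: Tt
T/I-2 ? ·: Tt|tt
T/II-1 un I-1×I-2: TT|Tt
T/II-2 aff I-1×I-2: tt
⇒ T over [I-1,I-2,II-1,II-2]: 3 consistent

I-1 ∈ {AA BB Tt, AA Bb Tt, Aa BB Tt, Aa Bb Tt}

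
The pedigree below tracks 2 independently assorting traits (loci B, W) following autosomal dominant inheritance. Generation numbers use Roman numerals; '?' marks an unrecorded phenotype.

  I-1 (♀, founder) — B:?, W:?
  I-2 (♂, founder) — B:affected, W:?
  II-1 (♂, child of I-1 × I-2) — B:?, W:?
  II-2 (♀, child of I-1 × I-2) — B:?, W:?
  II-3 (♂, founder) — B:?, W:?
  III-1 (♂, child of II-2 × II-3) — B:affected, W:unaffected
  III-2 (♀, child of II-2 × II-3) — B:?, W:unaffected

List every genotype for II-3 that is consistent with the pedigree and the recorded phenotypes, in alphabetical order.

B/I-1 ? ·: bb|Bb|BB
B/I-2 aff ·: Bb|BB
B/II-1 ? I-1×I-2: bb|Bb|BB
B/II-2 ? I-1×I-2: bb|Bb|BB
B/II-3 ? ·: bb|Bb|BB
B/III-1 aff II-2×II-3: Bb|BB
B/III-2 ? II-2×II-3: bb|Bb|BB
⇒ B over [I-1,I-2,II-1,II-2,II-3,III-1,III-2]: 183 consistent
W/I-1 ? ·: ww|Ww|WW
W/I-2 ? ·: ww|Ww|WW
W/II-1 ? I-1×I-2: ww|Ww|WW
W/II-2 ? I-1×I-2: ww|Ww
W/II-3 ? ·: ww|Ww
W/III-1 un II-2×II-3: ww
W/III-2 un II-2×II-3: ww
⇒ W over [I-1,I-2,II-1,II-2,II-3,III-1,III-2]: 42 consistent

II-3 ∈ {BB Ww, BB ww, Bb Ww, Bb ww, bb Ww, bb ww}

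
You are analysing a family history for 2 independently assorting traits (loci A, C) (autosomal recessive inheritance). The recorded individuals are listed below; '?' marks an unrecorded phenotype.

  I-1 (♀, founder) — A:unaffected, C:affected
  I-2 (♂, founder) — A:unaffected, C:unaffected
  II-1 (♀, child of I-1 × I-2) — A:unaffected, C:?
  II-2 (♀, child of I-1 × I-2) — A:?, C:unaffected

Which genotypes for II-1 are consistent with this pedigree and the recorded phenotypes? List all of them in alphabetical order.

A/I-1 un ·: AA|Aa
A/I-2 un ·: AA|Aa
A/II-1 un I-1×I-2: AA|Aa
A/II-2 ? I-1×I-2: AA|Aa|aa
⇒ A over [I-1,I-2,II-1,II-2]: 15 consistent
C/I-1 aff ·: cc
C/I-2 un ·: CC|Cc
C/II-1 ? I-1×I-2: Cc|cc
C/II-2 un I-1×I-2: Cc
⇒ C over [I-1,I-2,II-1,II-2]: 3 consistent

II-1 ∈ {AA Cc, AA cc, Aa Cc, Aa cc}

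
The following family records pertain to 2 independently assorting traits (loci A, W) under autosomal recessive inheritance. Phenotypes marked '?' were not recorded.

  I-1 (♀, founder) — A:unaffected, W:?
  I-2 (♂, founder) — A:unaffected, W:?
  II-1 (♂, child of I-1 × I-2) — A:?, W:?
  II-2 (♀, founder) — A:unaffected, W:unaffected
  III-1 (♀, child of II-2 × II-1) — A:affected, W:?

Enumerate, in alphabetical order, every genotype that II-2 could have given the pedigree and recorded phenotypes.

A/I-1 un ·: AA|Aa
A/I-2 un ·: AA|Aa
A/II-1 ? I-1×I-2: Aa|aa
A/II-2 un ·: Aa
A/III-1 aff II-2×II-1: aa
⇒ A over [I-1,I-2,II-1,II-2,III-1]: 4 consistent
W/I-1 ? ·: WW|Ww|ww
W/I-2 ? ·: WW|Ww|ww
W/II-1 ? I-1×I-2: WW|Ww|ww
W/II-2 un ·: WW|Ww
W/III-1 ? II-2×II-1: WW|Ww|ww
⇒ W over [I-1,I-2,II-1,II-2,III-1]: 59 consistent

II-2 ∈ {Aa WW, Aa Ww}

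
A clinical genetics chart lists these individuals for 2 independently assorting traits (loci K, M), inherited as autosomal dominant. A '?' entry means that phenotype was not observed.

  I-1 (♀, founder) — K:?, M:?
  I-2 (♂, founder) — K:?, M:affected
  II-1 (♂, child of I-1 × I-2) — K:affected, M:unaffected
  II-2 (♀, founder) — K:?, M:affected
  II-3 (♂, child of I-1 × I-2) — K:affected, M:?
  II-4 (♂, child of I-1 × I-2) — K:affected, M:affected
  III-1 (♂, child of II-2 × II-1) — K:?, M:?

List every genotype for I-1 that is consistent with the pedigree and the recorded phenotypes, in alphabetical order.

K/I-1 ? ·: kk|Kk|KK
K/I-2 ? ·: kk|Kk|KK
K/II-1 aff I-1×I-2: Kk|KK
K/II-2 ? ·: kk|Kk|KK
K/II-3 aff I-1×I-2: Kk|KK
K/II-4 aff I-1×I-2: Kk|KK
K/III-1 ? II-2×II-1: kk|Kk|KK
⇒ K over [I-1,I-2,II-1,II-2,II-3,II-4,III-1]: 164 consistent
M/I-1 ? ·: mm|Mm
M/I-2 aff ·: Mm
M/II-1 un I-1×I-2: mm
M/II-2 aff ·: Mm|MM
M/II-3 ? I-1×I-2: mm|Mm|MM
M/II-4 aff I-1×I-2: Mm|MM
M/III-1 ? II-2×II-1: mm|Mm
⇒ M over [I-1,I-2,II-1,II-2,II-3,II-4,III-1]: 24 consistent

I-1 ∈ {KK Mm, KK mm, Kk Mm, Kk mm, kk Mm, kk mm}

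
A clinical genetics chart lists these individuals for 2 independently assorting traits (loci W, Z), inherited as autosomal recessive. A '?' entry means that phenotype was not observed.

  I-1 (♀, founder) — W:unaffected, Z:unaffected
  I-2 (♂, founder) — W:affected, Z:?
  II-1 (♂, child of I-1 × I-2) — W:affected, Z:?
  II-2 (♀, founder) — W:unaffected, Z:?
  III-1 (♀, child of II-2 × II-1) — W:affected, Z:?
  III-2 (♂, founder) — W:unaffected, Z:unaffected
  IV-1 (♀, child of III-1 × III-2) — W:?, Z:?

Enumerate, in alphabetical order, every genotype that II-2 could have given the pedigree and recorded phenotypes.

W/I-1 un ·: Ww
W/I-2 aff ·: ww
W/II-1 aff I-1×I-2: ww
W/II-2 un ·: Ww
W/III-1 aff II-2×II-1: ww
W/III-2 un ·: WW|Ww
W/IV-1 ? III-1×III-2: Ww|ww
⇒ W over [I-1,I-2,II-1,II-2,III-1,III-2,IV-1]: 3 consistent
Z/I-1 un ·: ZZ|Zz
Z/I-2 ? ·: ZZ|Zz|zz
Z/II-1 ? I-1×I-2: ZZ|Zz|zz
Z/II-2 ? ·: ZZ|Zz|zz
Z/III-1 ? II-2×II-1: ZZ|Zz|zz
Z/III-2 un ·: ZZ|Zz
Z/IV-1 ? III-1×III-2: ZZ|Zz|zz
⇒ Z over [I-1,I-2,II-1,II-2,III-1,III-2,IV-1]: 231 consistent

II-2 ∈ {Ww ZZ, Ww Zz, Ww zz}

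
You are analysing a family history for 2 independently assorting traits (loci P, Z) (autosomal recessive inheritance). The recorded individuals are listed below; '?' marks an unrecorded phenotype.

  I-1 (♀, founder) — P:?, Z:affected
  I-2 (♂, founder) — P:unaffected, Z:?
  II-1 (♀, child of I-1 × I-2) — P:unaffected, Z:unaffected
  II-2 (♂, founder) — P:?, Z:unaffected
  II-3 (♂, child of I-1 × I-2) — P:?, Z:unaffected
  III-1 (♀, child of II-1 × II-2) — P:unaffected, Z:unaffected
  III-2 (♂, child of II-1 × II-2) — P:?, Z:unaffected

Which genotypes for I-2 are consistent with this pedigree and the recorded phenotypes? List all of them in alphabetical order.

I-2 ∈ {PP ZZ, PP Zz, Pp ZZ, Pp Zz}

P/I-1 ? ·: PP|Pp|pp
P/I-2 un ·: PP|Pp
P/II-1 un I-1×I-2: PP|Pp
P/II-2 ? ·: PP|Pp|pp
P/II-3 ? I-1×I-2: PP|Pp|pp
P/III-1 un II-1×II-2: PP|Pp
P/III-2 ? II-1×II-2: PP|Pp|pp
⇒ P over [I-1,I-2,II-1,II-2,II-3,III-1,III-2]: 168 consistent
Z/I-1 aff ·: zz
Z/I-2 ? ·: ZZ|Zz
Z/II-1 un I-1×I-2: Zz
Z/II-2 un ·: ZZ|Zz
Z/II-3 un I-1×I-2: Zz
Z/III-1 un II-1×II-2: ZZ|Zz
Z/III-2 un II-1×II-2: ZZ|Zz
⇒ Z over [I-1,I-2,II-1,II-2,II-3,III-1,III-2]: 16 consistent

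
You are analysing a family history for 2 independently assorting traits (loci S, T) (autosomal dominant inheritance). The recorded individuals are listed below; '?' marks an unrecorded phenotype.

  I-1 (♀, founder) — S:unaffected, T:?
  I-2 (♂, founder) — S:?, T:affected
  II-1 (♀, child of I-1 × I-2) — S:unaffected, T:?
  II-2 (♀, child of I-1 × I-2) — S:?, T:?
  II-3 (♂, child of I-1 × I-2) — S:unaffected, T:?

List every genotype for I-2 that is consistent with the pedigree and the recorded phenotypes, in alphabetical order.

S/I-1 un ·: ss
S/I-2 ? ·: ss|Ss
S/II-1 un I-1×I-2: ss
S/II-2 ? I-1×I-2: ss|Ss
S/II-3 un I-1×I-2: ss
⇒ S over [I-1,I-2,II-1,II-2,II-3]: 3 consistent
T/I-1 ? ·: tt|Tt|TT
T/I-2 aff ·: Tt|TT
T/II-1 ? I-1×I-2: tt|Tt|TT
T/II-2 ? I-1×I-2: tt|Tt|TT
T/II-3 ? I-1×I-2: tt|Tt|TT
⇒ T over [I-1,I-2,II-1,II-2,II-3]: 53 consistent

I-2 ∈ {Ss TT, Ss Tt, ss TT, ss Tt}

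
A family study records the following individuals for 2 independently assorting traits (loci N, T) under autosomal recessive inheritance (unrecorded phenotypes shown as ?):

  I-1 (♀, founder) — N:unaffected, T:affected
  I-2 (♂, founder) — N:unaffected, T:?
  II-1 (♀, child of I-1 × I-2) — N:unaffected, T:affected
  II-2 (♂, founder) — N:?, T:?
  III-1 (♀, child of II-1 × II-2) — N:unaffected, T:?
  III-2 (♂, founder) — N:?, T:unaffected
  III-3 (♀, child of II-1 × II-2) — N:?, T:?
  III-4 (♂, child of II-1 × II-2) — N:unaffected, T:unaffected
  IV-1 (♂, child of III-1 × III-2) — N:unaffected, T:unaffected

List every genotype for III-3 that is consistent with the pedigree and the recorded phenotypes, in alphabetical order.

N/I-1 un ·: NN|Nn
N/I-2 un ·: NN|Nn
N/II-1 un I-1×I-2: NN|Nn
N/II-2 ? ·: NN|Nn|nn
N/III-1 un II-1×II-2: NN|Nn
N/III-2 ? ·: NN|Nn|nn
N/III-3 ? II-1×II-2: NN|Nn|nn
N/III-4 un II-1×II-2: NN|Nn
N/IV-1 un III-1×III-2: NN|Nn
⇒ N over [I-1,I-2,II-1,II-2,III-1,III-2,III-3,III-4,IV-1]: 480 consistent
T/I-1 aff ·: tt
T/I-2 ? ·: Tt|tt
T/II-1 aff I-1×I-2: tt
T/II-2 ? ·: TT|Tt
T/III-1 ? II-1×II-2: Tt|tt
T/III-2 un ·: TT|Tt
T/III-3 ? II-1×II-2: Tt|tt
T/III-4 un II-1×II-2: Tt
T/IV-1 un III-1×III-2: TT|Tt
⇒ T over [I-1,I-2,II-1,II-2,III-1,III-2,III-3,III-4,IV-1]: 32 consistent

III-3 ∈ {NN Tt, NN tt, Nn Tt, Nn tt, nn Tt, nn tt}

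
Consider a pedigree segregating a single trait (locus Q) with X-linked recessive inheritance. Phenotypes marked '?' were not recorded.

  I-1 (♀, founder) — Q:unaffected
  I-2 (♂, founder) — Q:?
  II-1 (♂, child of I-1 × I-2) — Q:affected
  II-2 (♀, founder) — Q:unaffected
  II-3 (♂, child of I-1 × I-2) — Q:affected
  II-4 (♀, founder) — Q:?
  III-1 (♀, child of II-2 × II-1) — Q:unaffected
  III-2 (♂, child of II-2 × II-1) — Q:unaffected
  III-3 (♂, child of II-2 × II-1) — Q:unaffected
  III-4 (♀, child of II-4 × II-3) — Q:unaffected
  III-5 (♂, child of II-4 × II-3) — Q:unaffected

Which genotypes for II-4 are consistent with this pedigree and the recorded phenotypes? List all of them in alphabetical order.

II-4 ∈ {X^QX^Q, X^QX^q}

Q/I-1 un ·: X^QX^q
Q/I-2 ? ·: X^QY|X^qY
Q/II-1 aff I-1×I-2: X^qY
Q/II-2 un ·: X^QX^Q|X^QX^q
Q/II-3 aff I-1×I-2: X^qY
Q/II-4 ? ·: X^QX^Q|X^QX^q
Q/III-1 un II-2×II-1: X^QX^q
Q/III-2 un II-2×II-1: X^QY
Q/III-3 un II-2×II-1: X^QY
Q/III-4 un II-4×II-3: X^QX^q
Q/III-5 un II-4×II-3: X^QY
⇒ Q over [I-1,I-2,II-1,II-2,II-3,II-4,III-1,III-2,III-3,III-4,III-5]: 8 consistent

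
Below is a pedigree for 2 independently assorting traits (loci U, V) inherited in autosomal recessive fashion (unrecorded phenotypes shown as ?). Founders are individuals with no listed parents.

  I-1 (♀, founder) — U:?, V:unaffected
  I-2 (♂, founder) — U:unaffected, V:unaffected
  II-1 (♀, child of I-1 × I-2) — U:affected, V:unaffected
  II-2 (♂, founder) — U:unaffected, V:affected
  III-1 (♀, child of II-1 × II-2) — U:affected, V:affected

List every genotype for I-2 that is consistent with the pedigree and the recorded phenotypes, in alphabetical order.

U/I-1 ? ·: Uu|uu
U/I-2 un ·: Uu
U/II-1 aff I-1×I-2: uu
U/II-2 un ·: Uu
U/III-1 aff II-1×II-2: uu
⇒ U over [I-1,I-2,II-1,II-2,III-1]: 2 consistent
V/I-1 un ·: VV|Vv
V/I-2 un ·: VV|Vv
V/II-1 un I-1×I-2: Vv
V/II-2 aff ·: vv
V/III-1 aff II-1×II-2: vv
⇒ V over [I-1,I-2,II-1,II-2,III-1]: 3 consistent

I-2 ∈ {Uu VV, Uu Vv}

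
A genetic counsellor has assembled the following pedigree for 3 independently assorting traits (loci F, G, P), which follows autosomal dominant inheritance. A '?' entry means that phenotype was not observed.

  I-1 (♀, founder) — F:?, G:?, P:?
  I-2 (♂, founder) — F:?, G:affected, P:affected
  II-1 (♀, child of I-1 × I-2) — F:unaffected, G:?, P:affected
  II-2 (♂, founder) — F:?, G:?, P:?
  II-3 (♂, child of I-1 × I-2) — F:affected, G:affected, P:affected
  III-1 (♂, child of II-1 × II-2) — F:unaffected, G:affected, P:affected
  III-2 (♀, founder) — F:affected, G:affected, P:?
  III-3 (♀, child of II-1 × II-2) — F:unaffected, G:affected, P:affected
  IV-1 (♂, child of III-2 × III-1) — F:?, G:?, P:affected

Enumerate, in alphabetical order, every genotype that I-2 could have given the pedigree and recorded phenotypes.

F/I-1 ? ·: ff|Ff
F/I-2 ? ·: ff|Ff
F/II-1 un I-1×I-2: ff
F/II-2 ? ·: ff|Ff
F/II-3 aff I-1×I-2: Ff|FF
F/III-1 un II-1×II-2: ff
F/III-2 aff ·: Ff|FF
F/III-3 un II-1×II-2: ff
F/IV-1 ? III-2×III-1: ff|Ff
⇒ F over [I-1,I-2,II-1,II-2,II-3,III-1,III-2,III-3,IV-1]: 24 consistent
G/I-1 ? ·: gg|Gg|GG
G/I-2 aff ·: Gg|GG
G/II-1 ? I-1×I-2: gg|Gg|GG
G/II-2 ? ·: gg|Gg|GG
G/II-3 aff I-1×I-2: Gg|GG
G/III-1 aff II-1×II-2: Gg|GG
G/III-2 aff ·: Gg|GG
G/III-3 aff II-1×II-2: Gg|GG
G/IV-1 ? III-2×III-1: gg|Gg|GG
⇒ G over [I-1,I-2,II-1,II-2,II-3,III-1,III-2,III-3,IV-1]: 494 consistent
P/I-1 ? ·: pp|Pp|PP
P/I-2 aff ·: Pp|PP
P/II-1 aff I-1×I-2: Pp|PP
P/II-2 ? ·: pp|Pp|PP
P/II-3 aff I-1×I-2: Pp|PP
P/III-1 aff II-1×II-2: Pp|PP
P/III-2 ? ·: pp|Pp|PP
P/III-3 aff II-1×II-2: Pp|PP
P/IV-1 aff III-2×III-1: Pp|PP
⇒ P over [I-1,I-2,II-1,II-2,II-3,III-1,III-2,III-3,IV-1]: 517 consistent

I-2 ∈ {Ff GG PP, Ff GG Pp, Ff Gg PP, Ff Gg Pp, ff GG PP, ff GG Pp, ff Gg PP, ff Gg Pp}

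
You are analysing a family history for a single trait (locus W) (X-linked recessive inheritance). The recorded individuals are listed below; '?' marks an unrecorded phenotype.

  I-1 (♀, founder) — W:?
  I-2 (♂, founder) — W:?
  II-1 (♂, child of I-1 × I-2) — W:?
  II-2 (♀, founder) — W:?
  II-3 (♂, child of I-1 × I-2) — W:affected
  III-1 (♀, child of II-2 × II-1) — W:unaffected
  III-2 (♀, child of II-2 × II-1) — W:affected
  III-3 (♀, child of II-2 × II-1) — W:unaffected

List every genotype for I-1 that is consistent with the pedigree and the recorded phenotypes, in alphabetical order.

W/I-1 ? ·: X^WX^w|X^wX^w
W/I-2 ? ·: X^WY|X^wY
W/II-1 ? I-1×I-2: X^wY
W/II-2 ? ·: X^WX^w
W/II-3 aff I-1×I-2: X^wY
W/III-1 un II-2×II-1: X^WX^w
W/III-2 aff II-2×II-1: X^wX^w
W/III-3 un II-2×II-1: X^WX^w
⇒ W over [I-1,I-2,II-1,II-2,II-3,III-1,III-2,III-3]: 4 consistent

I-1 ∈ {X^WX^w, X^wX^w}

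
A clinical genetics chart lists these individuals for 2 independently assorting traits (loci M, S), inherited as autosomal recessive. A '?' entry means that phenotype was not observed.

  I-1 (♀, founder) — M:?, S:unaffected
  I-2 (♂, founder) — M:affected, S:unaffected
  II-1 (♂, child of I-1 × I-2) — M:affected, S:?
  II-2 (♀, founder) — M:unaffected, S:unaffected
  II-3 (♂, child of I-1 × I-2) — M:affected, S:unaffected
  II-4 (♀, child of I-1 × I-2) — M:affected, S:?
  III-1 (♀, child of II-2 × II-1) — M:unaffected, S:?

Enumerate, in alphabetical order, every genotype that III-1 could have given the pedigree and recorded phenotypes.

III-1 ∈ {Mm SS, Mm Ss, Mm ss}

M/I-1 ? ·: Mm|mm
M/I-2 aff ·: mm
M/II-1 aff I-1×I-2: mm
M/II-2 un ·: MM|Mm
M/II-3 aff I-1×I-2: mm
M/II-4 aff I-1×I-2: mm
M/III-1 un II-2×II-1: Mm
⇒ M over [I-1,I-2,II-1,II-2,II-3,II-4,III-1]: 4 consistent
S/I-1 un ·: SS|Ss
S/I-2 un ·: SS|Ss
S/II-1 ? I-1×I-2: SS|Ss|ss
S/II-2 un ·: SS|Ss
S/II-3 un I-1×I-2: SS|Ss
S/II-4 ? I-1×I-2: SS|Ss|ss
S/III-1 ? II-2×II-1: SS|Ss|ss
⇒ S over [I-1,I-2,II-1,II-2,II-3,II-4,III-1]: 133 consistent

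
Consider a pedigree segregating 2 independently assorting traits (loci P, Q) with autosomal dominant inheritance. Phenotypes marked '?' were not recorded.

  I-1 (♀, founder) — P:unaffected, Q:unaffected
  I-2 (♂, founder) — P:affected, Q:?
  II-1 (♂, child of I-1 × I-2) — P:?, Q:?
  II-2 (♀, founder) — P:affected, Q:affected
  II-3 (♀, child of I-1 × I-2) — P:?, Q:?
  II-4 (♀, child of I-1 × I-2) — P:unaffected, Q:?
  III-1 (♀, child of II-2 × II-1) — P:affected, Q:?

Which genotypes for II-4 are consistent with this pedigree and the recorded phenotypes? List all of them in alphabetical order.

II-4 ∈ {pp Qq, pp qq}

P/I-1 un ·: pp
P/I-2 aff ·: Pp
P/II-1 ? I-1×I-2: pp|Pp
P/II-2 aff ·: Pp|PP
P/II-3 ? I-1×I-2: pp|Pp
P/II-4 un I-1×I-2: pp
P/III-1 aff II-2×II-1: Pp|PP
⇒ P over [I-1,I-2,II-1,II-2,II-3,II-4,III-1]: 12 consistent
Q/I-1 un ·: qq
Q/I-2 ? ·: qq|Qq|QQ
Q/II-1 ? I-1×I-2: qq|Qq
Q/II-2 aff ·: Qq|QQ
Q/II-3 ? I-1×I-2: qq|Qq
Q/II-4 ? I-1×I-2: qq|Qq
Q/III-1 ? II-2×II-1: qq|Qq|QQ
⇒ Q over [I-1,I-2,II-1,II-2,II-3,II-4,III-1]: 40 consistent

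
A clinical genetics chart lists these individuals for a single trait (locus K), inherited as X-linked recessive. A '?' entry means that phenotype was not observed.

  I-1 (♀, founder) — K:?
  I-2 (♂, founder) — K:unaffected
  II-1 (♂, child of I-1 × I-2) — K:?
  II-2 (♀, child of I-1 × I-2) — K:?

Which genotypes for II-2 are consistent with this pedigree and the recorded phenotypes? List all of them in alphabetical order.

K/I-1 ? ·: X^KX^K|X^KX^k|X^kX^k
K/I-2 un ·: X^KY
K/II-1 ? I-1×I-2: X^KY|X^kY
K/II-2 ? I-1×I-2: X^KX^K|X^KX^k
⇒ K over [I-1,I-2,II-1,II-2]: 6 consistent

II-2 ∈ {X^KX^K, X^KX^k}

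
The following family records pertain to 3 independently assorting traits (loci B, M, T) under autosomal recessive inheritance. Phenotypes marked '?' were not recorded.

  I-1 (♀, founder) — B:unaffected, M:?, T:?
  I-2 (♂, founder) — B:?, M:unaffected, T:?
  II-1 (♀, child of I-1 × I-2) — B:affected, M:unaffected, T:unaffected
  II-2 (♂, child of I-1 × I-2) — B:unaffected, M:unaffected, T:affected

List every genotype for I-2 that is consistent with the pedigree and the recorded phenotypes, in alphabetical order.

I-2 ∈ {Bb MM Tt, Bb MM tt, Bb Mm Tt, Bb Mm tt, bb MM Tt, bb MM tt, bb Mm Tt, bb Mm tt}

B/I-1 un ·: Bb
B/I-2 ? ·: Bb|bb
B/II-1 aff I-1×I-2: bb
B/II-2 un I-1×I-2: BB|Bb
⇒ B over [I-1,I-2,II-1,II-2]: 3 consistent
M/I-1 ? ·: MM|Mm|mm
M/I-2 un ·: MM|Mm
M/II-1 un I-1×I-2: MM|Mm
M/II-2 un I-1×I-2: MM|Mm
⇒ M over [I-1,I-2,II-1,II-2]: 15 consistent
T/I-1 ? ·: Tt|tt
T/I-2 ? ·: Tt|tt
T/II-1 un I-1×I-2: TT|Tt
T/II-2 aff I-1×I-2: tt
⇒ T over [I-1,I-2,II-1,II-2]: 4 consistent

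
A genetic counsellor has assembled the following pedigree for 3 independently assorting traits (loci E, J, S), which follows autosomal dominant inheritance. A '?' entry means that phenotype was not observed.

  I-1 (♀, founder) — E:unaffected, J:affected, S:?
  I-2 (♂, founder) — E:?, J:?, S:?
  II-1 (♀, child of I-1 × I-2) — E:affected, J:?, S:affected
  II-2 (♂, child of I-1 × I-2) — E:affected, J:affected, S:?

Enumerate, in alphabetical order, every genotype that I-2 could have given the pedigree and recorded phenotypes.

I-2 ∈ {EE JJ SS, EE JJ Ss, EE JJ ss, EE Jj SS, EE Jj Ss, EE Jj ss, EE jj SS, EE jj Ss, EE jj ss, Ee JJ SS, Ee JJ Ss, Ee JJ ss, Ee Jj SS, Ee Jj Ss, Ee Jj ss, Ee jj SS, Ee jj Ss, Ee jj ss}

E/I-1 un ·: ee
E/I-2 ? ·: Ee|EE
E/II-1 aff I-1×I-2: Ee
E/II-2 aff I-1×I-2: Ee
⇒ E over [I-1,I-2,II-1,II-2]: 2 consistent
J/I-1 aff ·: Jj|JJ
J/I-2 ? ·: jj|Jj|JJ
J/II-1 ? I-1×I-2: jj|Jj|JJ
J/II-2 aff I-1×I-2: Jj|JJ
⇒ J over [I-1,I-2,II-1,II-2]: 18 consistent
S/I-1 ? ·: ss|Ss|SS
S/I-2 ? ·: ss|Ss|SS
S/II-1 aff I-1×I-2: Ss|SS
S/II-2 ? I-1×I-2: ss|Ss|SS
⇒ S over [I-1,I-2,II-1,II-2]: 21 consistent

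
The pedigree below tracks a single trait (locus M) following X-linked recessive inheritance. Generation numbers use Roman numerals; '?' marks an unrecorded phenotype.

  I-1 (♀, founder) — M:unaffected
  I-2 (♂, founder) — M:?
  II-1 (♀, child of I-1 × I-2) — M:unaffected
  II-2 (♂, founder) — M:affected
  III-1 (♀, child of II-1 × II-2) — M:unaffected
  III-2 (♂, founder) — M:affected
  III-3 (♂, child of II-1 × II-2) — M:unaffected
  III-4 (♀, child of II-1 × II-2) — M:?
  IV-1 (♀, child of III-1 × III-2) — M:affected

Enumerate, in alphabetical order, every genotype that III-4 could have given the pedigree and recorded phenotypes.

M/I-1 un ·: X^MX^M|X^MX^m
M/I-2 ? ·: X^MY|X^mY
M/II-1 un I-1×I-2: X^MX^M|X^MX^m
M/II-2 aff ·: X^mY
M/III-1 un II-1×II-2: X^MX^m
M/III-2 aff ·: X^mY
M/III-3 un II-1×II-2: X^MY
M/III-4 ? II-1×II-2: X^MX^m|X^mX^m
M/IV-1 aff III-1×III-2: X^mX^m
⇒ M over [I-1,I-2,II-1,II-2,III-1,III-2,III-3,III-4,IV-1]: 8 consistent

III-4 ∈ {X^MX^m, X^mX^m}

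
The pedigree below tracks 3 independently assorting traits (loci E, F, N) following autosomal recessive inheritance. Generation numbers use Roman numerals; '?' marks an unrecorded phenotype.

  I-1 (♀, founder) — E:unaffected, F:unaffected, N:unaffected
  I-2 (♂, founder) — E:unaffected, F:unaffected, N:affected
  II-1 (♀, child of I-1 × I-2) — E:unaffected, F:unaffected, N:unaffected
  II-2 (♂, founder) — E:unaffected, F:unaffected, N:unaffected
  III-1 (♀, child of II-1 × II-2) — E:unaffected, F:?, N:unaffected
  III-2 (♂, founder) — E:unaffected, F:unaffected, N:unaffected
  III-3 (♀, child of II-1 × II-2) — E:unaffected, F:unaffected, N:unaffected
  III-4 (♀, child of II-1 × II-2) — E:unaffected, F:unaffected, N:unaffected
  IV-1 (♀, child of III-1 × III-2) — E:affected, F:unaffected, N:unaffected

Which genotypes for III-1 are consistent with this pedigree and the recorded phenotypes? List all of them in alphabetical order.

E/I-1 un ·: EE|Ee
E/I-2 un ·: EE|Ee
E/II-1 un I-1×I-2: EE|Ee
E/II-2 un ·: EE|Ee
E/III-1 un II-1×II-2: Ee
E/III-2 un ·: Ee
E/III-3 un II-1×II-2: EE|Ee
E/III-4 un II-1×II-2: EE|Ee
E/IV-1 aff III-1×III-2: ee
⇒ E over [I-1,I-2,II-1,II-2,III-1,III-2,III-3,III-4,IV-1]: 40 consistent
F/I-1 un ·: FF|Ff
F/I-2 un ·: FF|Ff
F/II-1 un I-1×I-2: FF|Ff
F/II-2 un ·: FF|Ff
F/III-1 ? II-1×II-2: FF|Ff|ff
F/III-2 un ·: FF|Ff
F/III-3 un II-1×II-2: FF|Ff
F/III-4 un II-1×II-2: FF|Ff
F/IV-1 un III-1×III-2: FF|Ff
⇒ F over [I-1,I-2,II-1,II-2,III-1,III-2,III-3,III-4,IV-1]: 316 consistent
N/I-1 un ·: NN|Nn
N/I-2 aff ·: nn
N/II-1 un I-1×I-2: Nn
N/II-2 un ·: NN|Nn
N/III-1 un II-1×II-2: NN|Nn
N/III-2 un ·: NN|Nn
N/III-3 un II-1×II-2: NN|Nn
N/III-4 un II-1×II-2: NN|Nn
N/IV-1 un III-1×III-2: NN|Nn
⇒ N over [I-1,I-2,II-1,II-2,III-1,III-2,III-3,III-4,IV-1]: 112 consistent

III-1 ∈ {Ee FF NN, Ee FF Nn, Ee Ff NN, Ee Ff Nn, Ee ff NN, Ee ff Nn}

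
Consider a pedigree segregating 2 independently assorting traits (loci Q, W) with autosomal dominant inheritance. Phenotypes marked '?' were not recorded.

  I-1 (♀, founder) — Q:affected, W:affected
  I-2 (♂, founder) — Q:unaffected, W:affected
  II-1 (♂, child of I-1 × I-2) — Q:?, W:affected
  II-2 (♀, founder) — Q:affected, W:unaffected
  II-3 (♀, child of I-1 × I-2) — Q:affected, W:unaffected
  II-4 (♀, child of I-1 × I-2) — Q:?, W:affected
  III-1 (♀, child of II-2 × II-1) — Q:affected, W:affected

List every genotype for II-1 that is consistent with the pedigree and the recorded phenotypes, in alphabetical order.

Q/I-1 aff ·: Qq|QQ
Q/I-2 un ·: qq
Q/II-1 ? I-1×I-2: qq|Qq
Q/II-2 aff ·: Qq|QQ
Q/II-3 aff I-1×I-2: Qq
Q/II-4 ? I-1×I-2: qq|Qq
Q/III-1 aff II-2×II-1: Qq|QQ
⇒ Q over [I-1,I-2,II-1,II-2,II-3,II-4,III-1]: 16 consistent
W/I-1 aff ·: Ww
W/I-2 aff ·: Ww
W/II-1 aff I-1×I-2: Ww|WW
W/II-2 un ·: ww
W/II-3 un I-1×I-2: ww
W/II-4 aff I-1×I-2: Ww|WW
W/III-1 aff II-2×II-1: Ww
⇒ W over [I-1,I-2,II-1,II-2,II-3,II-4,III-1]: 4 consistent

II-1 ∈ {Qq WW, Qq Ww, qq WW, qq Ww}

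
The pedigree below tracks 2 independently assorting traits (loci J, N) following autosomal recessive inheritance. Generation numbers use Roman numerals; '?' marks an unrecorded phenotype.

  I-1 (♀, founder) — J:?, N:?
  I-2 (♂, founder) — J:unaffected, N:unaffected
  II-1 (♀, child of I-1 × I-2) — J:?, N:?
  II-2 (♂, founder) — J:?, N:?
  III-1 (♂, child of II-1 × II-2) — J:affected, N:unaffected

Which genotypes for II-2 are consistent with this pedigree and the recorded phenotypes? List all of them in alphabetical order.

J/I-1 ? ·: JJ|Jj|jj
J/I-2 un ·: JJ|Jj
J/II-1 ? I-1×I-2: Jj|jj
J/II-2 ? ·: Jj|jj
J/III-1 aff II-1×II-2: jj
⇒ J over [I-1,I-2,II-1,II-2,III-1]: 14 consistent
N/I-1 ? ·: NN|Nn|nn
N/I-2 un ·: NN|Nn
N/II-1 ? I-1×I-2: NN|Nn|nn
N/II-2 ? ·: NN|Nn|nn
N/III-1 un II-1×II-2: NN|Nn
⇒ N over [I-1,I-2,II-1,II-2,III-1]: 45 consistent

II-2 ∈ {Jj NN, Jj Nn, Jj nn, jj NN, jj Nn, jj nn}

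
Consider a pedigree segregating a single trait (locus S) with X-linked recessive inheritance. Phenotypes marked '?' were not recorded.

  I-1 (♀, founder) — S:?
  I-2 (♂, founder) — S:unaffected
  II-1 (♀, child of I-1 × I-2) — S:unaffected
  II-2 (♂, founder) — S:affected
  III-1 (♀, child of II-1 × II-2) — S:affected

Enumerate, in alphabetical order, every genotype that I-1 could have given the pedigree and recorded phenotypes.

I-1 ∈ {X^SX^s, X^sX^s}

S/I-1 ? ·: X^SX^s|X^sX^s
S/I-2 un ·: X^SY
S/II-1 un I-1×I-2: X^SX^s
S/II-2 aff ·: X^sY
S/III-1 aff II-1×II-2: X^sX^s
⇒ S over [I-1,I-2,II-1,II-2,III-1]: 2 consistent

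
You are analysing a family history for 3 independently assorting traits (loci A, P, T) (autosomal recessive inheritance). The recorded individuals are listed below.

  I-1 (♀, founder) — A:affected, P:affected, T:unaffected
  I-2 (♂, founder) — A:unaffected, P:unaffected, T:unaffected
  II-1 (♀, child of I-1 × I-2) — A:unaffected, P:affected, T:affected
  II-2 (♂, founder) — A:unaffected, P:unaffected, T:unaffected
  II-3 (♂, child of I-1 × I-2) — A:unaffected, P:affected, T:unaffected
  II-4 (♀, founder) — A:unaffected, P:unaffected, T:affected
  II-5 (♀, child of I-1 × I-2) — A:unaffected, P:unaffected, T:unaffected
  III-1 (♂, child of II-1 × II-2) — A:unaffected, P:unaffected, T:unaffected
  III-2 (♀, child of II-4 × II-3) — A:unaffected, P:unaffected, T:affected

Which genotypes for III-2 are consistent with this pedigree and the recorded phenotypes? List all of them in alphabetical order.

III-2 ∈ {AA Pp tt, Aa Pp tt}

A/I-1 aff ·: aa
A/I-2 un ·: AA|Aa
A/II-1 un I-1×I-2: Aa
A/II-2 un ·: AA|Aa
A/II-3 un I-1×I-2: Aa
A/II-4 un ·: AA|Aa
A/II-5 un I-1×I-2: Aa
A/III-1 un II-1×II-2: AA|Aa
A/III-2 un II-4×II-3: AA|Aa
⇒ A over [I-1,I-2,II-1,II-2,II-3,II-4,II-5,III-1,III-2]: 32 consistent
P/I-1 aff ·: pp
P/I-2 un ·: Pp
P/II-1 aff I-1×I-2: pp
P/II-2 un ·: PP|Pp
P/II-3 aff I-1×I-2: pp
P/II-4 un ·: PP|Pp
P/II-5 un I-1×I-2: Pp
P/III-1 un II-1×II-2: Pp
P/III-2 un II-4×II-3: Pp
⇒ P over [I-1,I-2,II-1,II-2,II-3,II-4,II-5,III-1,III-2]: 4 consistent
T/I-1 un ·: Tt
T/I-2 un ·: Tt
T/II-1 aff I-1×I-2: tt
T/II-2 un ·: TT|Tt
T/II-3 un I-1×I-2: Tt
T/II-4 aff ·: tt
T/II-5 un I-1×I-2: TT|Tt
T/III-1 un II-1×II-2: Tt
T/III-2 aff II-4×II-3: tt
⇒ T over [I-1,I-2,II-1,II-2,II-3,II-4,II-5,III-1,III-2]: 4 consistent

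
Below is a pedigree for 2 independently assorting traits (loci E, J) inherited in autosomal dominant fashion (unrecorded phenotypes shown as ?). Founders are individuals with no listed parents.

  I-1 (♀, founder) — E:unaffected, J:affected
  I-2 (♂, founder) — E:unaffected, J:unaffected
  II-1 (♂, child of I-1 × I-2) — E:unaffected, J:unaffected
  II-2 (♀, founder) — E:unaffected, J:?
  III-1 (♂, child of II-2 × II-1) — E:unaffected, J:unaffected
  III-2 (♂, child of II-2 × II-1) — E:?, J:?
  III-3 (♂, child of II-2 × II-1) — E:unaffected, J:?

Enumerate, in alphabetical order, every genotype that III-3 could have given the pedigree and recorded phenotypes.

III-3 ∈ {ee Jj, ee jj}

E/I-1 un ·: ee
E/I-2 un ·: ee
E/II-1 un I-1×I-2: ee
E/II-2 un ·: ee
E/III-1 un II-2×II-1: ee
E/III-2 ? II-2×II-1: ee
E/III-3 un II-2×II-1: ee
⇒ E over [I-1,I-2,II-1,II-2,III-1,III-2,III-3]: 1 consistent
J/I-1 aff ·: Jj
J/I-2 un ·: jj
J/II-1 un I-1×I-2: jj
J/II-2 ? ·: jj|Jj
J/III-1 un II-2×II-1: jj
J/III-2 ? II-2×II-1: jj|Jj
J/III-3 ? II-2×II-1: jj|Jj
⇒ J over [I-1,I-2,II-1,II-2,III-1,III-2,III-3]: 5 consistent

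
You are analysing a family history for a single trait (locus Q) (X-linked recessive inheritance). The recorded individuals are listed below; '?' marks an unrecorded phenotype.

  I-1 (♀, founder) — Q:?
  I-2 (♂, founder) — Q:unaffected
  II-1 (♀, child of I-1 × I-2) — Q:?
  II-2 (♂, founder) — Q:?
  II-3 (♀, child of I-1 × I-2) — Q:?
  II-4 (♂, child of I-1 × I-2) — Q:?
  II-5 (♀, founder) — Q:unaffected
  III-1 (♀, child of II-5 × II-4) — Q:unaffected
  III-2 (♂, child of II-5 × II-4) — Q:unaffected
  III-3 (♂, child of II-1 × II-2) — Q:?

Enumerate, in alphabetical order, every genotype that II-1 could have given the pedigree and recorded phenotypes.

Q/I-1 ? ·: X^QX^Q|X^QX^q|X^qX^q
Q/I-2 un ·: X^QY
Q/II-1 ? I-1×I-2: X^QX^Q|X^QX^q
Q/II-2 ? ·: X^QY|X^qY
Q/II-3 ? I-1×I-2: X^QX^Q|X^QX^q
Q/II-4 ? I-1×I-2: X^QY|X^qY
Q/II-5 un ·: X^QX^Q|X^QX^q
Q/III-1 un II-5×II-4: X^QX^Q|X^QX^q
Q/III-2 un II-5×II-4: X^QY
Q/III-3 ? II-1×II-2: X^QY|X^qY
⇒ Q over [I-1,I-2,II-1,II-2,II-3,II-4,II-5,III-1,III-2,III-3]: 74 consistent

II-1 ∈ {X^QX^Q, X^QX^q}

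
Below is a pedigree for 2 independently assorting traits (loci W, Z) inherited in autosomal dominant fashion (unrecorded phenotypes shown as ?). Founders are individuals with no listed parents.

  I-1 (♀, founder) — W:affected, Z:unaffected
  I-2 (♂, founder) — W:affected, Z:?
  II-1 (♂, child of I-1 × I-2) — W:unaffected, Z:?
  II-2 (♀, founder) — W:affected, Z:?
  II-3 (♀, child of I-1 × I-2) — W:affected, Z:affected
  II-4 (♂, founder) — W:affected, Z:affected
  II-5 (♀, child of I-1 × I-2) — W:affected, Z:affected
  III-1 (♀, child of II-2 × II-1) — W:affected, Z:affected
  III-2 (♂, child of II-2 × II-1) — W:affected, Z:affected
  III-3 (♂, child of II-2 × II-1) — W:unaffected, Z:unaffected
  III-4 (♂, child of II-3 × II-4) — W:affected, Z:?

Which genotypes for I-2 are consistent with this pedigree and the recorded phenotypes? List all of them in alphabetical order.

W/I-1 aff ·: Ww
W/I-2 aff ·: Ww
W/II-1 un I-1×I-2: ww
W/II-2 aff ·: Ww
W/II-3 aff I-1×I-2: Ww|WW
W/II-4 aff ·: Ww|WW
W/II-5 aff I-1×I-2: Ww|WW
W/III-1 aff II-2×II-1: Ww
W/III-2 aff II-2×II-1: Ww
W/III-3 un II-2×II-1: ww
W/III-4 aff II-3×II-4: Ww|WW
⇒ W over [I-1,I-2,II-1,II-2,II-3,II-4,II-5,III-1,III-2,III-3,III-4]: 14 consistent
Z/I-1 un ·: zz
Z/I-2 ? ·: Zz|ZZ
Z/II-1 ? I-1×I-2: zz|Zz
Z/II-2 ? ·: zz|Zz
Z/II-3 aff I-1×I-2: Zz
Z/II-4 aff ·: Zz|ZZ
Z/II-5 aff I-1×I-2: Zz
Z/III-1 aff II-2×II-1: Zz|ZZ
Z/III-2 aff II-2×II-1: Zz|ZZ
Z/III-3 un II-2×II-1: zz
Z/III-4 ? II-3×II-4: zz|Zz|ZZ
⇒ Z over [I-1,I-2,II-1,II-2,II-3,II-4,II-5,III-1,III-2,III-3,III-4]: 55 consistent

I-2 ∈ {Ww ZZ, Ww Zz}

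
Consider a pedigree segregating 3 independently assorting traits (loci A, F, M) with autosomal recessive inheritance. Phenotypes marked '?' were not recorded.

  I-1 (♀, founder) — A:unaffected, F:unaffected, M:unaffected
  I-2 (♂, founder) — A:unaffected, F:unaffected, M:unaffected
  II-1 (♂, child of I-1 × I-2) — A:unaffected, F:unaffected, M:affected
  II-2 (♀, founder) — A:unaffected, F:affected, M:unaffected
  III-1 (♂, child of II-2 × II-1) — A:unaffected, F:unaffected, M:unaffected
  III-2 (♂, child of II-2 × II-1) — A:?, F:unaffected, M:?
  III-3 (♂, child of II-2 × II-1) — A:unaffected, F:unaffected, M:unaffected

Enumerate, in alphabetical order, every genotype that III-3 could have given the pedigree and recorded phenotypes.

III-3 ∈ {AA Ff Mm, Aa Ff Mm}

A/I-1 un ·: AA|Aa
A/I-2 un ·: AA|Aa
A/II-1 un I-1×I-2: AA|Aa
A/II-2 un ·: AA|Aa
A/III-1 un II-2×II-1: AA|Aa
A/III-2 ? II-2×II-1: AA|Aa|aa
A/III-3 un II-2×II-1: AA|Aa
⇒ A over [I-1,I-2,II-1,II-2,III-1,III-2,III-3]: 96 consistent
F/I-1 un ·: FF|Ff
F/I-2 un ·: FF|Ff
F/II-1 un I-1×I-2: FF|Ff
F/II-2 aff ·: ff
F/III-1 un II-2×II-1: Ff
F/III-2 un II-2×II-1: Ff
F/III-3 un II-2×II-1: Ff
⇒ F over [I-1,I-2,II-1,II-2,III-1,III-2,III-3]: 7 consistent
M/I-1 un ·: Mm
M/I-2 un ·: Mm
M/II-1 aff I-1×I-2: mm
M/II-2 un ·: MM|Mm
M/III-1 un II-2×II-1: Mm
M/III-2 ? II-2×II-1: Mm|mm
M/III-3 un II-2×II-1: Mm
⇒ M over [I-1,I-2,II-1,II-2,III-1,III-2,III-3]: 3 consistent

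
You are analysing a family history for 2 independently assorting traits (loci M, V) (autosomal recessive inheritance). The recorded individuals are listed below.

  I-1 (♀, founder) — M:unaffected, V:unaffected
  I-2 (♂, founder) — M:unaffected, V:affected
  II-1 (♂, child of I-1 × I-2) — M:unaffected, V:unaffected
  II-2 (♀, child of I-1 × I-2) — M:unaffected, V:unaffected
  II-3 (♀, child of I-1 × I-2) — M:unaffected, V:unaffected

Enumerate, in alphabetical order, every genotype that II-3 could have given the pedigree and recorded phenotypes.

II-3 ∈ {MM Vv, Mm Vv}

M/I-1 un ·: MM|Mm
M/I-2 un ·: MM|Mm
M/II-1 un I-1×I-2: MM|Mm
M/II-2 un I-1×I-2: MM|Mm
M/II-3 un I-1×I-2: MM|Mm
⇒ M over [I-1,I-2,II-1,II-2,II-3]: 25 consistent
V/I-1 un ·: VV|Vv
V/I-2 aff ·: vv
V/II-1 un I-1×I-2: Vv
V/II-2 un I-1×I-2: Vv
V/II-3 un I-1×I-2: Vv
⇒ V over [I-1,I-2,II-1,II-2,II-3]: 2 consistent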